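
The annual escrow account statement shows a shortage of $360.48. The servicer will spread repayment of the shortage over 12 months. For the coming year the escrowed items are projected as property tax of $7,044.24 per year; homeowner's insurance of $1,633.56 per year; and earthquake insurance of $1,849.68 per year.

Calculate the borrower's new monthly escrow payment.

$907.33

Property tax: $7,044.24
Homeowner's insurance: $1,633.56
Earthquake insurance: $1,849.68
Yearly total = $7,044.24 + $1,633.56 + $1,849.68 = $10,527.48
Monthly escrow = $10,527.48 / 12 = $877.29
Shortage per month = $360.48 / 12 = $30.04
New monthly escrow = $877.29 + $30.04 = $907.33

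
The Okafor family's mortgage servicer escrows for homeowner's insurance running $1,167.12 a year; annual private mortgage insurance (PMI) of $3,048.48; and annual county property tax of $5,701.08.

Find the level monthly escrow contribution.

$826.39

Homeowner's insurance: $1,167.12/yr
Private mortgage insurance (PMI): $3,048.48/yr
County property tax: $5,701.08/yr
Total annual escrow = $9,916.68
Per month = $9,916.68 ÷ 12 = $826.39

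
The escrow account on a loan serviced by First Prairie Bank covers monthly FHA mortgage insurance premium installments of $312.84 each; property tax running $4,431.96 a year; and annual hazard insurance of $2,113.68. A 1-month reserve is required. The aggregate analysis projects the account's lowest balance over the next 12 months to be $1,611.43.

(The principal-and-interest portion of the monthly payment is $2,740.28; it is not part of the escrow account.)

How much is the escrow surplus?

FHA mortgage insurance premium: $312.84 × 12 = $3,754.08 annually
Property tax: $4,431.96 annually
Hazard insurance: $2,113.68 annually
Annual escrow total = $10,299.72
Base monthly escrow = $10,299.72 / 12 = $858.31
Required reserve = 1 × $858.31 = $858.31
Surplus = $1,611.43 − $858.31 = $753.12

$753.12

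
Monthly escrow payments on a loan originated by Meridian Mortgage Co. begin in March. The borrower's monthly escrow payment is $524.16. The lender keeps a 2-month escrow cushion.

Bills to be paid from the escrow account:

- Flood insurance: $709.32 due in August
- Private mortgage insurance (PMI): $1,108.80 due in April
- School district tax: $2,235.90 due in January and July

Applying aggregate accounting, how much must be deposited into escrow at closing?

$1,957.38

Cushion = 2 × $524.16 = $1,048.32
Trial balance (start $0, +$524.16 each month, − disbursements):
  Mar: +$524.16 → $524.16
  Apr: +$524.16 − $1,108.80 → -$60.48
  May: +$524.16 → $463.68
  Jun: +$524.16 → $987.84
  Jul: +$524.16 − $2,235.90 → -$723.90
  Aug: +$524.16 − $709.32 → -$909.06
  Sep: +$524.16 → -$384.90
  Oct: +$524.16 → $139.26
  Nov: +$524.16 → $663.42
  Dec: +$524.16 → $1,187.58
  Jan: +$524.16 − $2,235.90 → -$524.16
  Feb: +$524.16 → $0.00
Lowest trial balance = -$909.06 (Aug)
Initial deposit = cushion − low point = $1,048.32 − (-$909.06) = $1,957.38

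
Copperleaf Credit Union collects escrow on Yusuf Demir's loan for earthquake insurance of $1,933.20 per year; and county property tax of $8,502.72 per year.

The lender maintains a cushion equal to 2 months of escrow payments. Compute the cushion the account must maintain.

$1,739.32

Earthquake insurance = $1,933.20 per year
County property tax = $8,502.72 per year
Total annual escrow = $10,435.92
Monthly escrow = $10,435.92 ÷ 12 = $869.66
Cushion = 2 × $869.66 = $1,739.32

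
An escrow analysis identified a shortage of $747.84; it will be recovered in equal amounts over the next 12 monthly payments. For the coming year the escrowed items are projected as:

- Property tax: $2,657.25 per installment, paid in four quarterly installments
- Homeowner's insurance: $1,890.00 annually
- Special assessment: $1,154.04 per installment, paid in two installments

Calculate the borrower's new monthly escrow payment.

$1,297.91

Property tax: $2,657.25 × 4 = $10,629.00/yr
Homeowner's insurance: $1,890.00/yr
Special assessment: $1,154.04 × 2 = $2,308.08/yr
Yearly total = $10,629.00 + $1,890.00 + $2,308.08 = $14,827.08
Monthly escrow = $14,827.08 / 12 = $1,235.59
Shortage per month = $747.84 / 12 = $62.32
New monthly escrow = $1,235.59 + $62.32 = $1,297.91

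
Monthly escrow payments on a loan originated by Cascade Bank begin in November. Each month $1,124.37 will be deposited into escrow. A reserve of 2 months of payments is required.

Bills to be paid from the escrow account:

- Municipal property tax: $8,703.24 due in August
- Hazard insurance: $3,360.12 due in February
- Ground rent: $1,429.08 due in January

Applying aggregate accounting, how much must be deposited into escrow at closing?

$4,497.48

Cushion = 2 × $1,124.37 = $2,248.74
Trial balance (start $0, +$1,124.37 each month, − disbursements):
  Nov: +$1,124.37 → $1,124.37
  Dec: +$1,124.37 → $2,248.74
  Jan: +$1,124.37 − $1,429.08 → $1,944.03
  Feb: +$1,124.37 − $3,360.12 → -$291.72
  Mar: +$1,124.37 → $832.65
  Apr: +$1,124.37 → $1,957.02
  May: +$1,124.37 → $3,081.39
  Jun: +$1,124.37 → $4,205.76
  Jul: +$1,124.37 → $5,330.13
  Aug: +$1,124.37 − $8,703.24 → -$2,248.74
  Sep: +$1,124.37 → -$1,124.37
  Oct: +$1,124.37 → $0.00
Lowest trial balance = -$2,248.74 (Aug)
Initial deposit = cushion − low point = $2,248.74 − (-$2,248.74) = $4,497.48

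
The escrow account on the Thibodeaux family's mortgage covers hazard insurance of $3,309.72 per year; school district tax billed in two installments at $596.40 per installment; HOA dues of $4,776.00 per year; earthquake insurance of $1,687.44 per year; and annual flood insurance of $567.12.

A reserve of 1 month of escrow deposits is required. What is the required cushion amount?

Hazard insurance = $3,309.72 annually
School district tax = $596.40 × 2 = $1,192.80 annually
HOA dues = $4,776.00 annually
Earthquake insurance = $1,687.44 annually
Flood insurance = $567.12 annually
Total per year = $3,309.72 + $1,192.80 + $4,776.00 + $1,687.44 + $567.12 = $11,533.08
Base monthly escrow = $11,533.08 ÷ 12 = $961.09
Required cushion = 1 × $961.09 = $961.09

$961.09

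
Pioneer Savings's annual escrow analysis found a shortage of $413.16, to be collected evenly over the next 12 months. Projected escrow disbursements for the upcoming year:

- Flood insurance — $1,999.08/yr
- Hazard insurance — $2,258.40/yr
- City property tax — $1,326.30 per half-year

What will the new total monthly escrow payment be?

Flood insurance = $1,999.08
Hazard insurance = $2,258.40
City property tax = $1,326.30 × 2 = $2,652.60
Combined annual = $1,999.08 + $2,258.40 + $2,652.60 = $6,910.08
Per month = $6,910.08 ÷ 12 = $575.84
Shortage per month = $413.16 ÷ 12 = $34.43
New monthly escrow = $575.84 + $34.43 = $610.27

$610.27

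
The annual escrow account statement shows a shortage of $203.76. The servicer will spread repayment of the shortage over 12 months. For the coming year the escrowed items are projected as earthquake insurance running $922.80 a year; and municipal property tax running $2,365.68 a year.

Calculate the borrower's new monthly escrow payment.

$291.02

Earthquake insurance — $922.80/yr
Municipal property tax — $2,365.68/yr
Annual escrow total = $922.80 + $2,365.68 = $3,288.48
Per month = $3,288.48 / 12 = $274.04
Monthly shortage recovery: $203.76 ÷ 12 = $16.98
Adjusted monthly = $274.04 + $16.98 = $291.02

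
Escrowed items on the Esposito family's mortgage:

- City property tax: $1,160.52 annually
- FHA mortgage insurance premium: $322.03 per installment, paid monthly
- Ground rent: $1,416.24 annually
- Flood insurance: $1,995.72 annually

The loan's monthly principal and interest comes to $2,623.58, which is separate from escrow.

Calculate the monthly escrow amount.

$703.07

City property tax: $1,160.52 annually
FHA mortgage insurance premium: $322.03 × 12 = $3,864.36 annually
Ground rent: $1,416.24 annually
Flood insurance: $1,995.72 annually
Annual escrow total = $1,160.52 + $3,864.36 + $1,416.24 + $1,995.72 = $8,436.84
Base monthly escrow = $8,436.84 / 12 = $703.07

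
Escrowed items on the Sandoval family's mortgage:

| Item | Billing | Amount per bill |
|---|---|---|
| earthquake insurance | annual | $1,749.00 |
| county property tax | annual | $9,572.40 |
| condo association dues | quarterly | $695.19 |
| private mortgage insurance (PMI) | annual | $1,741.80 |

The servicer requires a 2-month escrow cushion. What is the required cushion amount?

Earthquake insurance = $1,749.00 per year
County property tax = $9,572.40 per year
Condo association dues = $695.19 × 4 = $2,780.76 per year
Private mortgage insurance (PMI) = $1,741.80 per year
Total annual escrow = $1,749.00 + $9,572.40 + $2,780.76 + $1,741.80 = $15,843.96
Monthly = $15,843.96 ÷ 12 = $1,320.33
Reserve = 2 × $1,320.33 = $2,640.66

$2,640.66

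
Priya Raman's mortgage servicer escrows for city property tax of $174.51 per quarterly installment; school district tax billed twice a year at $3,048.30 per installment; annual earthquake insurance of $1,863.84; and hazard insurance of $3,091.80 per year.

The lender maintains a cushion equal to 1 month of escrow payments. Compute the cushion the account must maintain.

$979.19

City property tax — $174.51 × 4 = $698.04 per year
School district tax — $3,048.30 × 2 = $6,096.60 per year
Earthquake insurance — $1,863.84 per year
Hazard insurance — $3,091.80 per year
Total annual escrow = $698.04 + $6,096.60 + $1,863.84 + $3,091.80 = $11,750.28
Monthly = $11,750.28 / 12 = $979.19
Required cushion = 1 × $979.19 = $979.19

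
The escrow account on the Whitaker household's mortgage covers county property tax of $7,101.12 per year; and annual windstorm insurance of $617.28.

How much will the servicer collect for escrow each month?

County property tax — $7,101.12/yr
Windstorm insurance — $617.28/yr
Combined annual = $7,101.12 + $617.28 = $7,718.40
Monthly escrow = $7,718.40 ÷ 12 = $643.20

$643.20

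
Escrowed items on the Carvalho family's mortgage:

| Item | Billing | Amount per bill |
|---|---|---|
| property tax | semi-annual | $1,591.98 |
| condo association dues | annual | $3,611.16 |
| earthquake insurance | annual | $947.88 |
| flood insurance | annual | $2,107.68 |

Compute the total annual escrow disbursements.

Property tax = $1,591.98 × 2 = $3,183.96 per year
Condo association dues = $3,611.16 per year
Earthquake insurance = $947.88 per year
Flood insurance = $2,107.68 per year
Combined annual = $3,183.96 + $3,611.16 + $947.88 + $2,107.68 = $9,850.68

$9,850.68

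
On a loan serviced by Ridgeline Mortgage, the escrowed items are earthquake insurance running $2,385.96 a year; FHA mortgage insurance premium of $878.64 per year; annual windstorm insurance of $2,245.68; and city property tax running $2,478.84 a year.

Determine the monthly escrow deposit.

$665.76

Earthquake insurance: $2,385.96 per year
FHA mortgage insurance premium: $878.64 per year
Windstorm insurance: $2,245.68 per year
City property tax: $2,478.84 per year
Annual escrow total = $7,989.12
Per month = $7,989.12 ÷ 12 = $665.76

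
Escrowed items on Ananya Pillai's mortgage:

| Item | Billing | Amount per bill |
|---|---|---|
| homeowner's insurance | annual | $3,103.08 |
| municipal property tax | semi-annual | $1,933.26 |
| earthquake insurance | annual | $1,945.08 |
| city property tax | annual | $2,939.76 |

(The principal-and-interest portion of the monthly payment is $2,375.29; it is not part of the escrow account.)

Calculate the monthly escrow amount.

$987.87

Homeowner's insurance: $3,103.08/yr
Municipal property tax: $1,933.26 × 2 = $3,866.52/yr
Earthquake insurance: $1,945.08/yr
City property tax: $2,939.76/yr
Total per year = $11,854.44
Monthly = $11,854.44 ÷ 12 = $987.87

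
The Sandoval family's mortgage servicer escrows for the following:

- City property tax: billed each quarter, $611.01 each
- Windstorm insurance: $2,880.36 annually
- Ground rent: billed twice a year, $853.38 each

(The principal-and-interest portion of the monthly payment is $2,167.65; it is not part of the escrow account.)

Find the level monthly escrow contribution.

$585.93

City property tax: $611.01 × 4 = $2,444.04/yr
Windstorm insurance: $2,880.36/yr
Ground rent: $853.38 × 2 = $1,706.76/yr
Yearly total = $2,444.04 + $2,880.36 + $1,706.76 = $7,031.16
Monthly = $7,031.16 / 12 = $585.93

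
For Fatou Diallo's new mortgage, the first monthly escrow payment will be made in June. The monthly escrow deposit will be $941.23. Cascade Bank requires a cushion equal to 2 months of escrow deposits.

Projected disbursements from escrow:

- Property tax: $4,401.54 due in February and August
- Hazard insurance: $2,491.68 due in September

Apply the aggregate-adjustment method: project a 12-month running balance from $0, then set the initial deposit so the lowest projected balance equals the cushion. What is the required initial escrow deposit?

$5,010.76

Cushion = 2 × $941.23 = $1,882.46
Trial balance (start $0, +$941.23 each month, − disbursements):
  Jun: +$941.23 → $941.23
  Jul: +$941.23 → $1,882.46
  Aug: +$941.23 − $4,401.54 → -$1,577.85
  Sep: +$941.23 − $2,491.68 → -$3,128.30
  Oct: +$941.23 → -$2,187.07
  Nov: +$941.23 → -$1,245.84
  Dec: +$941.23 → -$304.61
  Jan: +$941.23 → $636.62
  Feb: +$941.23 − $4,401.54 → -$2,823.69
  Mar: +$941.23 → -$1,882.46
  Apr: +$941.23 → -$941.23
  May: +$941.23 → $0.00
Lowest trial balance = -$3,128.30 (Sep)
Initial deposit = cushion − low point = $1,882.46 − (-$3,128.30) = $5,010.76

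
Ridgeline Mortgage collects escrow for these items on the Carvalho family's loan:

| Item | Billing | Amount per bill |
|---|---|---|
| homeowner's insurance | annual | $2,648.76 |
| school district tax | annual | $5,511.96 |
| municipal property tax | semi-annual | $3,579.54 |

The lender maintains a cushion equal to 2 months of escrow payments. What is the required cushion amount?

$2,553.30

Homeowner's insurance: $2,648.76 annually
School district tax: $5,511.96 annually
Municipal property tax: $3,579.54 × 2 = $7,159.08 annually
Yearly total = $2,648.76 + $5,511.96 + $7,159.08 = $15,319.80
Per month = $15,319.80 / 12 = $1,276.65
Cushion = 2 × $1,276.65 = $2,553.30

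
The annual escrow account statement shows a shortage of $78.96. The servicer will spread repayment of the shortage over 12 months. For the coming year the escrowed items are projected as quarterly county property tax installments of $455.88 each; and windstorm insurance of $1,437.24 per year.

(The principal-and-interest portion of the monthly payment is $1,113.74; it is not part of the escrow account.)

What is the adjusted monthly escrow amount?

$278.31

County property tax — $455.88 × 4 = $1,823.52 per year
Windstorm insurance — $1,437.24 per year
Total per year = $1,823.52 + $1,437.24 = $3,260.76
Monthly escrow = $3,260.76 / 12 = $271.73
Shortage spread = $78.96 / 12 = $6.58/mo
Adjusted monthly = $271.73 + $6.58 = $278.31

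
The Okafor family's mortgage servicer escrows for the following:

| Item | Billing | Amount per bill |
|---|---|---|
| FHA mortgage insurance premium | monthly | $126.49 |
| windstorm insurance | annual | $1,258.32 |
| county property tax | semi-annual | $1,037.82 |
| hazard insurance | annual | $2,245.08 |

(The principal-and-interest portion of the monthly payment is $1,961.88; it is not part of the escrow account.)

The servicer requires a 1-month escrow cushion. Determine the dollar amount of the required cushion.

FHA mortgage insurance premium = $126.49 × 12 = $1,517.88 annually
Windstorm insurance = $1,258.32 annually
County property tax = $1,037.82 × 2 = $2,075.64 annually
Hazard insurance = $2,245.08 annually
Combined annual = $1,517.88 + $1,258.32 + $2,075.64 + $2,245.08 = $7,096.92
Per month = $7,096.92 ÷ 12 = $591.41
Required cushion = 1 × $591.41 = $591.41

$591.41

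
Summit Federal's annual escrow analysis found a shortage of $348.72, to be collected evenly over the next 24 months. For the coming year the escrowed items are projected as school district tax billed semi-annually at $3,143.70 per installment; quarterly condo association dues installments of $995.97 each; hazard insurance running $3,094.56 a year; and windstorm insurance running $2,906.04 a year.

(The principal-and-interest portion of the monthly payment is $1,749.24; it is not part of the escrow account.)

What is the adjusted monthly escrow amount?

School district tax = $3,143.70 × 2 = $6,287.40 per year
Condo association dues = $995.97 × 4 = $3,983.88 per year
Hazard insurance = $3,094.56 per year
Windstorm insurance = $2,906.04 per year
Combined annual = $6,287.40 + $3,983.88 + $3,094.56 + $2,906.04 = $16,271.88
Per month = $16,271.88 / 12 = $1,355.99
Shortage spread = $348.72 / 24 = $14.53/mo
Adjusted monthly = $1,355.99 + $14.53 = $1,370.52

$1,370.52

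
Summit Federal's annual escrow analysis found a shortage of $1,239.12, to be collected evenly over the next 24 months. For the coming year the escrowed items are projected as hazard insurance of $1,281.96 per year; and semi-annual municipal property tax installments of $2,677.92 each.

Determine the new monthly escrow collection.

Hazard insurance — $1,281.96 annually
Municipal property tax — $2,677.92 × 2 = $5,355.84 annually
Total annual escrow = $1,281.96 + $5,355.84 = $6,637.80
Monthly = $6,637.80 ÷ 12 = $553.15
Monthly shortage recovery: $1,239.12 / 24 = $51.63
Adjusted monthly = $553.15 + $51.63 = $604.78

$604.78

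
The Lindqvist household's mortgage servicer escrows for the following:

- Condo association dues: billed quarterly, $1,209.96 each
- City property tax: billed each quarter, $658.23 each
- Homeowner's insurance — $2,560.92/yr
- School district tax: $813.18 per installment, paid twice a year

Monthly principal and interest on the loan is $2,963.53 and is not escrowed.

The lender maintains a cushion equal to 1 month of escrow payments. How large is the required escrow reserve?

Condo association dues: $1,209.96 × 4 = $4,839.84
City property tax: $658.23 × 4 = $2,632.92
Homeowner's insurance: $2,560.92
School district tax: $813.18 × 2 = $1,626.36
Annual escrow total = $4,839.84 + $2,632.92 + $2,560.92 + $1,626.36 = $11,660.04
Monthly escrow = $11,660.04 ÷ 12 = $971.67
Required cushion = 1 × $971.67 = $971.67

$971.67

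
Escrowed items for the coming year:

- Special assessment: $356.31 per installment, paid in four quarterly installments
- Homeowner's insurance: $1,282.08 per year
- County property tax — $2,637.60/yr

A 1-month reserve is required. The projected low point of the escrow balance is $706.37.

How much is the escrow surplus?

Special assessment — $356.31 × 4 = $1,425.24/yr
Homeowner's insurance — $1,282.08/yr
County property tax — $2,637.60/yr
Total annual escrow = $1,425.24 + $1,282.08 + $2,637.60 = $5,344.92
Base monthly escrow = $5,344.92 / 12 = $445.41
Required cushion = 1 × $445.41 = $445.41
Excess over cushion: $706.37 − $445.41 = $260.96

$260.96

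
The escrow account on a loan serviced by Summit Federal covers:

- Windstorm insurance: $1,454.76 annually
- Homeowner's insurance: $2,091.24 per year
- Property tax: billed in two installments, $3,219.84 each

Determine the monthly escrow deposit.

$832.14

Windstorm insurance — $1,454.76 annually
Homeowner's insurance — $2,091.24 annually
Property tax — $3,219.84 × 2 = $6,439.68 annually
Yearly total = $1,454.76 + $2,091.24 + $6,439.68 = $9,985.68
Per month = $9,985.68 / 12 = $832.14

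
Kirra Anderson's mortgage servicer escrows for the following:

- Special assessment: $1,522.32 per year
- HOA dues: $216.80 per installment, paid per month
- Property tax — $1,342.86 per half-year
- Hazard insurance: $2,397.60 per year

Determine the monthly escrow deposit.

$767.27

Special assessment = $1,522.32
HOA dues = $216.80 × 12 = $2,601.60
Property tax = $1,342.86 × 2 = $2,685.72
Hazard insurance = $2,397.60
Total per year = $9,207.24
Monthly = $9,207.24 ÷ 12 = $767.27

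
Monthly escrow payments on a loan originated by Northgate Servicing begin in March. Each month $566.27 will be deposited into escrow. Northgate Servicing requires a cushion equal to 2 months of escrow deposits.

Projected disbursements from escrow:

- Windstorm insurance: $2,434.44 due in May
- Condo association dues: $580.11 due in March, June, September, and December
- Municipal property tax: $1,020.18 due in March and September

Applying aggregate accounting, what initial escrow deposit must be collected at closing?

$3,482.30

Cushion = 2 × $566.27 = $1,132.54
Trial balance (start $0, +$566.27 each month, − disbursements):
  Mar: +$566.27 − $1,600.29 → -$1,034.02
  Apr: +$566.27 → -$467.75
  May: +$566.27 − $2,434.44 → -$2,335.92
  Jun: +$566.27 − $580.11 → -$2,349.76
  Jul: +$566.27 → -$1,783.49
  Aug: +$566.27 → -$1,217.22
  Sep: +$566.27 − $1,600.29 → -$2,251.24
  Oct: +$566.27 → -$1,684.97
  Nov: +$566.27 → -$1,118.70
  Dec: +$566.27 − $580.11 → -$1,132.54
  Jan: +$566.27 → -$566.27
  Feb: +$566.27 → $0.00
Lowest trial balance = -$2,349.76 (Jun)
Initial deposit = cushion − low point = $1,132.54 − (-$2,349.76) = $3,482.30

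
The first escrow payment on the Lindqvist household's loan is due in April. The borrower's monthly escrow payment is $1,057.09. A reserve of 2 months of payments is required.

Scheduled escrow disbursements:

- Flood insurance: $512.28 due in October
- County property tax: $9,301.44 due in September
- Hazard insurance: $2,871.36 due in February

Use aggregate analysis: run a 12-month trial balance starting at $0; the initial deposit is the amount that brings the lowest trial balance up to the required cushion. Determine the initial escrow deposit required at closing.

$5,073.08

Cushion = 2 × $1,057.09 = $2,114.18
Trial balance (start $0, +$1,057.09 each month, − disbursements):
  Apr: +$1,057.09 → $1,057.09
  May: +$1,057.09 → $2,114.18
  Jun: +$1,057.09 → $3,171.27
  Jul: +$1,057.09 → $4,228.36
  Aug: +$1,057.09 → $5,285.45
  Sep: +$1,057.09 − $9,301.44 → -$2,958.90
  Oct: +$1,057.09 − $512.28 → -$2,414.09
  Nov: +$1,057.09 → -$1,357.00
  Dec: +$1,057.09 → -$299.91
  Jan: +$1,057.09 → $757.18
  Feb: +$1,057.09 − $2,871.36 → -$1,057.09
  Mar: +$1,057.09 → $0.00
Lowest trial balance = -$2,958.90 (Sep)
Initial deposit = cushion − low point = $2,114.18 − (-$2,958.90) = $5,073.08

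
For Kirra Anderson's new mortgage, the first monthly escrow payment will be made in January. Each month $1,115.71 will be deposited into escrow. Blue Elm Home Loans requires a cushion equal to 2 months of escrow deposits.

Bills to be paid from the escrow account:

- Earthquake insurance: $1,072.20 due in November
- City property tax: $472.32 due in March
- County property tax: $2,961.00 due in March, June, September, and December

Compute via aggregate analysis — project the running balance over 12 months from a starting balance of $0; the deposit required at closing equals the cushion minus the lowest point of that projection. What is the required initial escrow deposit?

Cushion = 2 × $1,115.71 = $2,231.42
Trial balance (start $0, +$1,115.71 each month, − disbursements):
  Jan: +$1,115.71 → $1,115.71
  Feb: +$1,115.71 → $2,231.42
  Mar: +$1,115.71 − $3,433.32 → -$86.19
  Apr: +$1,115.71 → $1,029.52
  May: +$1,115.71 → $2,145.23
  Jun: +$1,115.71 − $2,961.00 → $299.94
  Jul: +$1,115.71 → $1,415.65
  Aug: +$1,115.71 → $2,531.36
  Sep: +$1,115.71 − $2,961.00 → $686.07
  Oct: +$1,115.71 → $1,801.78
  Nov: +$1,115.71 − $1,072.20 → $1,845.29
  Dec: +$1,115.71 − $2,961.00 → $0.00
Lowest trial balance = -$86.19 (Mar)
Initial deposit = cushion − low point = $2,231.42 − (-$86.19) = $2,317.61

$2,317.61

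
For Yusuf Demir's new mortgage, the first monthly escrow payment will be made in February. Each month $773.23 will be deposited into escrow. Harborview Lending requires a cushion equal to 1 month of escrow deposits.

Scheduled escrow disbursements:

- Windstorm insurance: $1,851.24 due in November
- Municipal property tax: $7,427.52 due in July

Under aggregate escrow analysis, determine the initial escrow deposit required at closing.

$3,561.37

Cushion = 1 × $773.23 = $773.23
Trial balance (start $0, +$773.23 each month, − disbursements):
  Feb: +$773.23 → $773.23
  Mar: +$773.23 → $1,546.46
  Apr: +$773.23 → $2,319.69
  May: +$773.23 → $3,092.92
  Jun: +$773.23 → $3,866.15
  Jul: +$773.23 − $7,427.52 → -$2,788.14
  Aug: +$773.23 → -$2,014.91
  Sep: +$773.23 → -$1,241.68
  Oct: +$773.23 → -$468.45
  Nov: +$773.23 − $1,851.24 → -$1,546.46
  Dec: +$773.23 → -$773.23
  Jan: +$773.23 → $0.00
Lowest trial balance = -$2,788.14 (Jul)
Initial deposit = cushion − low point = $773.23 − (-$2,788.14) = $3,561.37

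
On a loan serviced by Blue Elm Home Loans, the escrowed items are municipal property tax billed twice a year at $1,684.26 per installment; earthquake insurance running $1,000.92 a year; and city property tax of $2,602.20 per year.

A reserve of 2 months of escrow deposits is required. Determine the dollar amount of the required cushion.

Municipal property tax = $1,684.26 × 2 = $3,368.52 per year
Earthquake insurance = $1,000.92 per year
City property tax = $2,602.20 per year
Combined annual = $3,368.52 + $1,000.92 + $2,602.20 = $6,971.64
Monthly = $6,971.64 ÷ 12 = $580.97
Reserve = 2 × $580.97 = $1,161.94

$1,161.94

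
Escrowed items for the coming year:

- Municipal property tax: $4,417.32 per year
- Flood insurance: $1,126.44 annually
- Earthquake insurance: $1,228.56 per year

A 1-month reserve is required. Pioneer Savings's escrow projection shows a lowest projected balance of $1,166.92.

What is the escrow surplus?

Municipal property tax: $4,417.32 annually
Flood insurance: $1,126.44 annually
Earthquake insurance: $1,228.56 annually
Yearly total = $4,417.32 + $1,126.44 + $1,228.56 = $6,772.32
Base monthly escrow = $6,772.32 ÷ 12 = $564.36
Required reserve = 1 × $564.36 = $564.36
Surplus = $1,166.92 − $564.36 = $602.56

$602.56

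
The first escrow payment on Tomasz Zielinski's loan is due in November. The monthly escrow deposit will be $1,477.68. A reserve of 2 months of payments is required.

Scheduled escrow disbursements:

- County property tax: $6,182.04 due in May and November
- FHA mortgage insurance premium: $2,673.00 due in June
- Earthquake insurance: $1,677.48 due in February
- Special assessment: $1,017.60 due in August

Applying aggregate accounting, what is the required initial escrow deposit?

Cushion = 2 × $1,477.68 = $2,955.36
Trial balance (start $0, +$1,477.68 each month, − disbursements):
  Nov: +$1,477.68 − $6,182.04 → -$4,704.36
  Dec: +$1,477.68 → -$3,226.68
  Jan: +$1,477.68 → -$1,749.00
  Feb: +$1,477.68 − $1,677.48 → -$1,948.80
  Mar: +$1,477.68 → -$471.12
  Apr: +$1,477.68 → $1,006.56
  May: +$1,477.68 − $6,182.04 → -$3,697.80
  Jun: +$1,477.68 − $2,673.00 → -$4,893.12
  Jul: +$1,477.68 → -$3,415.44
  Aug: +$1,477.68 − $1,017.60 → -$2,955.36
  Sep: +$1,477.68 → -$1,477.68
  Oct: +$1,477.68 → $0.00
Lowest trial balance = -$4,893.12 (Jun)
Initial deposit = cushion − low point = $2,955.36 − (-$4,893.12) = $7,848.48

$7,848.48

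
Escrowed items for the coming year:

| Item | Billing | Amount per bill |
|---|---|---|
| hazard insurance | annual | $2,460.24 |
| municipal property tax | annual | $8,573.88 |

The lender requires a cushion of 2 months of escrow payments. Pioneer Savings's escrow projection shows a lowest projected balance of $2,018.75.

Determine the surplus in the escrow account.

Hazard insurance: $2,460.24/yr
Municipal property tax: $8,573.88/yr
Combined annual = $2,460.24 + $8,573.88 = $11,034.12
Per month = $11,034.12 / 12 = $919.51
Cushion = 2 × $919.51 = $1,839.02
Excess over cushion: $2,018.75 − $1,839.02 = $179.73

$179.73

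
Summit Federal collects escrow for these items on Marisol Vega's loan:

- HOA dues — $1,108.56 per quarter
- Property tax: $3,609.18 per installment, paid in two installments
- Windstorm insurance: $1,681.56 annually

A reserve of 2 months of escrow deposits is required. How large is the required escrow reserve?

HOA dues — $1,108.56 × 4 = $4,434.24
Property tax — $3,609.18 × 2 = $7,218.36
Windstorm insurance — $1,681.56
Total per year = $13,334.16
Base monthly escrow = $13,334.16 / 12 = $1,111.18
Cushion = 2 × $1,111.18 = $2,222.36

$2,222.36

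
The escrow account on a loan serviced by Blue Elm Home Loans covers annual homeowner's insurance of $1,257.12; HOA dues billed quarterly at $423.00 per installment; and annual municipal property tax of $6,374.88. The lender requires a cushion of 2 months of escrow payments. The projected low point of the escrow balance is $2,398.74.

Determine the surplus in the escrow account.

Homeowner's insurance — $1,257.12/yr
HOA dues — $423.00 × 4 = $1,692.00/yr
Municipal property tax — $6,374.88/yr
Annual escrow total = $1,257.12 + $1,692.00 + $6,374.88 = $9,324.00
Base monthly escrow = $9,324.00 ÷ 12 = $777.00
Required cushion = 2 × $777.00 = $1,554.00
Excess over cushion: $2,398.74 − $1,554.00 = $844.74

$844.74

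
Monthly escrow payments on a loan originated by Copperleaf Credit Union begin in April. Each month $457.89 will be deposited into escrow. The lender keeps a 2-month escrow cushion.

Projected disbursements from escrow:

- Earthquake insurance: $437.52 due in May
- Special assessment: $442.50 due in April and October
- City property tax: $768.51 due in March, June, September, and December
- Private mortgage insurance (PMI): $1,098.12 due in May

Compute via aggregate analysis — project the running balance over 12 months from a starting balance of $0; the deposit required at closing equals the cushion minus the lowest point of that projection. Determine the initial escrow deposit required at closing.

$2,288.76

Cushion = 2 × $457.89 = $915.78
Trial balance (start $0, +$457.89 each month, − disbursements):
  Apr: +$457.89 − $442.50 → $15.39
  May: +$457.89 − $1,535.64 → -$1,062.36
  Jun: +$457.89 − $768.51 → -$1,372.98
  Jul: +$457.89 → -$915.09
  Aug: +$457.89 → -$457.20
  Sep: +$457.89 − $768.51 → -$767.82
  Oct: +$457.89 − $442.50 → -$752.43
  Nov: +$457.89 → -$294.54
  Dec: +$457.89 − $768.51 → -$605.16
  Jan: +$457.89 → -$147.27
  Feb: +$457.89 → $310.62
  Mar: +$457.89 − $768.51 → $0.00
Lowest trial balance = -$1,372.98 (Jun)
Initial deposit = cushion − low point = $915.78 − (-$1,372.98) = $2,288.76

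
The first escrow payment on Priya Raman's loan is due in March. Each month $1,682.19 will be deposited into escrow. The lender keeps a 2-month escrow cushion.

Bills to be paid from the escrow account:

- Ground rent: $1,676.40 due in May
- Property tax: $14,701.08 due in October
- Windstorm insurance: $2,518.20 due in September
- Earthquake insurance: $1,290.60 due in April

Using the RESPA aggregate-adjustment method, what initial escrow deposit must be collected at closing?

$10,093.14

Cushion = 2 × $1,682.19 = $3,364.38
Trial balance (start $0, +$1,682.19 each month, − disbursements):
  Mar: +$1,682.19 → $1,682.19
  Apr: +$1,682.19 − $1,290.60 → $2,073.78
  May: +$1,682.19 − $1,676.40 → $2,079.57
  Jun: +$1,682.19 → $3,761.76
  Jul: +$1,682.19 → $5,443.95
  Aug: +$1,682.19 → $7,126.14
  Sep: +$1,682.19 − $2,518.20 → $6,290.13
  Oct: +$1,682.19 − $14,701.08 → -$6,728.76
  Nov: +$1,682.19 → -$5,046.57
  Dec: +$1,682.19 → -$3,364.38
  Jan: +$1,682.19 → -$1,682.19
  Feb: +$1,682.19 → $0.00
Lowest trial balance = -$6,728.76 (Oct)
Initial deposit = cushion − low point = $3,364.38 − (-$6,728.76) = $10,093.14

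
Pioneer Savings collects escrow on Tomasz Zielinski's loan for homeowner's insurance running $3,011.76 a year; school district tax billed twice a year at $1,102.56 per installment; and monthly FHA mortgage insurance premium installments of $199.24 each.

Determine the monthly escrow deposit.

Homeowner's insurance: $3,011.76 annually
School district tax: $1,102.56 × 2 = $2,205.12 annually
FHA mortgage insurance premium: $199.24 × 12 = $2,390.88 annually
Yearly total = $7,607.76
Monthly = $7,607.76 / 12 = $633.98

$633.98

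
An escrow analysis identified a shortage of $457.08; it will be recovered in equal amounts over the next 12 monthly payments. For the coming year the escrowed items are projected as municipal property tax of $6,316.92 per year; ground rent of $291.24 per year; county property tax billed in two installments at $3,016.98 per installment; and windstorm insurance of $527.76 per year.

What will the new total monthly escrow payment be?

Municipal property tax: $6,316.92/yr
Ground rent: $291.24/yr
County property tax: $3,016.98 × 2 = $6,033.96/yr
Windstorm insurance: $527.76/yr
Annual escrow total = $6,316.92 + $291.24 + $6,033.96 + $527.76 = $13,169.88
Base monthly escrow = $13,169.88 / 12 = $1,097.49
Shortage per month = $457.08 ÷ 12 = $38.09
New monthly escrow = $1,097.49 + $38.09 = $1,135.58

$1,135.58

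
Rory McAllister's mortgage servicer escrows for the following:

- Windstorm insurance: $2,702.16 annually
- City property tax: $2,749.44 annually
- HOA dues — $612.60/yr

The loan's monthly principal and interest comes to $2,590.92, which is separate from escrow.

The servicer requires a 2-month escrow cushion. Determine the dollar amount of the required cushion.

Windstorm insurance: $2,702.16 annually
City property tax: $2,749.44 annually
HOA dues: $612.60 annually
Combined annual = $6,064.20
Per month = $6,064.20 / 12 = $505.35
Required cushion = 2 × $505.35 = $1,010.70

$1,010.70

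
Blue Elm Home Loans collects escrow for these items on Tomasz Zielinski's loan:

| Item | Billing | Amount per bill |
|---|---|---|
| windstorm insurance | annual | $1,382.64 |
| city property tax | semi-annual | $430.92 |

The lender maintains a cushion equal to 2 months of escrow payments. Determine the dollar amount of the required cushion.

Windstorm insurance — $1,382.64 per year
City property tax — $430.92 × 2 = $861.84 per year
Combined annual = $2,244.48
Base monthly escrow = $2,244.48 ÷ 12 = $187.04
Reserve = 2 × $187.04 = $374.08

$374.08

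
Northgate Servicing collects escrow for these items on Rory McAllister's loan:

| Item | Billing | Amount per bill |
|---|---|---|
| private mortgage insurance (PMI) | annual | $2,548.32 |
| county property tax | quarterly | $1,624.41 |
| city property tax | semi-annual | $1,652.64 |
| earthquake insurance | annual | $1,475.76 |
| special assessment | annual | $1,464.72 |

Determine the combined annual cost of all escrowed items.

Private mortgage insurance (PMI) = $2,548.32
County property tax = $1,624.41 × 4 = $6,497.64
City property tax = $1,652.64 × 2 = $3,305.28
Earthquake insurance = $1,475.76
Special assessment = $1,464.72
Yearly total = $2,548.32 + $6,497.64 + $3,305.28 + $1,475.76 + $1,464.72 = $15,291.72

$15,291.72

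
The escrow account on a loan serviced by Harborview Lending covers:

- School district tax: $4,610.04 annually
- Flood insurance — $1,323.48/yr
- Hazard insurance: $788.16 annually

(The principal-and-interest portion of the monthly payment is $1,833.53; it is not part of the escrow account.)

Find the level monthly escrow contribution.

$560.14

School district tax — $4,610.04
Flood insurance — $1,323.48
Hazard insurance — $788.16
Annual escrow total = $6,721.68
Per month = $6,721.68 / 12 = $560.14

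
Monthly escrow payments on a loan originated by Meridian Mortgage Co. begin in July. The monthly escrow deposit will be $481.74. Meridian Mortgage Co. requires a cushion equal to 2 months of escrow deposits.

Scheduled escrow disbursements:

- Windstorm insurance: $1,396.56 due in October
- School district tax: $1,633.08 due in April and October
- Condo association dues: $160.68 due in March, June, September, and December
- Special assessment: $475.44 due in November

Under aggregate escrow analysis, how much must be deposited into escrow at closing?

$2,226.84

Cushion = 2 × $481.74 = $963.48
Trial balance (start $0, +$481.74 each month, − disbursements):
  Jul: +$481.74 → $481.74
  Aug: +$481.74 → $963.48
  Sep: +$481.74 − $160.68 → $1,284.54
  Oct: +$481.74 − $3,029.64 → -$1,263.36
  Nov: +$481.74 − $475.44 → -$1,257.06
  Dec: +$481.74 − $160.68 → -$936.00
  Jan: +$481.74 → -$454.26
  Feb: +$481.74 → $27.48
  Mar: +$481.74 − $160.68 → $348.54
  Apr: +$481.74 − $1,633.08 → -$802.80
  May: +$481.74 → -$321.06
  Jun: +$481.74 − $160.68 → $0.00
Lowest trial balance = -$1,263.36 (Oct)
Initial deposit = cushion − low point = $963.48 − (-$1,263.36) = $2,226.84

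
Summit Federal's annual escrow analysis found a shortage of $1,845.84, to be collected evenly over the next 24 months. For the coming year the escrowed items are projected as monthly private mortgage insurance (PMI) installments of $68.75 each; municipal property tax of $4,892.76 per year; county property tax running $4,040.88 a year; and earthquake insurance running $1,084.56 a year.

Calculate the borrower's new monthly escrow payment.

Private mortgage insurance (PMI) = $68.75 × 12 = $825.00/yr
Municipal property tax = $4,892.76/yr
County property tax = $4,040.88/yr
Earthquake insurance = $1,084.56/yr
Total annual escrow = $825.00 + $4,892.76 + $4,040.88 + $1,084.56 = $10,843.20
Monthly = $10,843.20 / 12 = $903.60
Shortage per month = $1,845.84 / 24 = $76.91
New monthly escrow = $903.60 + $76.91 = $980.51

$980.51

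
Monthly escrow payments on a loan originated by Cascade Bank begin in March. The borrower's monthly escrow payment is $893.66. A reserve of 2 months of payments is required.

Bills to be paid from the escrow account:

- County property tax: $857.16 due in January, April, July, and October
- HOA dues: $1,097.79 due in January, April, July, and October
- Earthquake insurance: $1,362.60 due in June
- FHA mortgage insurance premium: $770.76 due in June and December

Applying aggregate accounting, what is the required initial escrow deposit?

Cushion = 2 × $893.66 = $1,787.32
Trial balance (start $0, +$893.66 each month, − disbursements):
  Mar: +$893.66 → $893.66
  Apr: +$893.66 − $1,954.95 → -$167.63
  May: +$893.66 → $726.03
  Jun: +$893.66 − $2,133.36 → -$513.67
  Jul: +$893.66 − $1,954.95 → -$1,574.96
  Aug: +$893.66 → -$681.30
  Sep: +$893.66 → $212.36
  Oct: +$893.66 − $1,954.95 → -$848.93
  Nov: +$893.66 → $44.73
  Dec: +$893.66 − $770.76 → $167.63
  Jan: +$893.66 − $1,954.95 → -$893.66
  Feb: +$893.66 → $0.00
Lowest trial balance = -$1,574.96 (Jul)
Initial deposit = cushion − low point = $1,787.32 − (-$1,574.96) = $3,362.28

$3,362.28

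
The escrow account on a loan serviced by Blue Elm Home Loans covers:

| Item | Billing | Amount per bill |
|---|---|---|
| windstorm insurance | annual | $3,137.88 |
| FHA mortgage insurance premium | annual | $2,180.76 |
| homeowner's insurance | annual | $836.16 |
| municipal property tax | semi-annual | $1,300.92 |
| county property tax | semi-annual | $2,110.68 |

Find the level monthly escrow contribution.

$1,081.50

Windstorm insurance = $3,137.88 per year
FHA mortgage insurance premium = $2,180.76 per year
Homeowner's insurance = $836.16 per year
Municipal property tax = $1,300.92 × 2 = $2,601.84 per year
County property tax = $2,110.68 × 2 = $4,221.36 per year
Yearly total = $12,978.00
Monthly = $12,978.00 ÷ 12 = $1,081.50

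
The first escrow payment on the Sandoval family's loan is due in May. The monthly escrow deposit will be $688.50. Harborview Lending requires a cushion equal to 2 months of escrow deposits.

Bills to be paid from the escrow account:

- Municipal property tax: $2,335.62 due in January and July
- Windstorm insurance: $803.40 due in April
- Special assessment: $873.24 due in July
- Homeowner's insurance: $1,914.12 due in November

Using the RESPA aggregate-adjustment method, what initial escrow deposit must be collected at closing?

$2,639.10

Cushion = 2 × $688.50 = $1,377.00
Trial balance (start $0, +$688.50 each month, − disbursements):
  May: +$688.50 → $688.50
  Jun: +$688.50 → $1,377.00
  Jul: +$688.50 − $3,208.86 → -$1,143.36
  Aug: +$688.50 → -$454.86
  Sep: +$688.50 → $233.64
  Oct: +$688.50 → $922.14
  Nov: +$688.50 − $1,914.12 → -$303.48
  Dec: +$688.50 → $385.02
  Jan: +$688.50 − $2,335.62 → -$1,262.10
  Feb: +$688.50 → -$573.60
  Mar: +$688.50 → $114.90
  Apr: +$688.50 − $803.40 → $0.00
Lowest trial balance = -$1,262.10 (Jan)
Initial deposit = cushion − low point = $1,377.00 − (-$1,262.10) = $2,639.10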